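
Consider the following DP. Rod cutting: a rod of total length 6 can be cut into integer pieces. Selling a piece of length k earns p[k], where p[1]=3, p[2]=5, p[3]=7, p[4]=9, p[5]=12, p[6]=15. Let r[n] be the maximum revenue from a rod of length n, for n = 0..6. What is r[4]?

   n    0    1    2    3    4    5    6
r[n]    0    3    6    9   12   15   18

12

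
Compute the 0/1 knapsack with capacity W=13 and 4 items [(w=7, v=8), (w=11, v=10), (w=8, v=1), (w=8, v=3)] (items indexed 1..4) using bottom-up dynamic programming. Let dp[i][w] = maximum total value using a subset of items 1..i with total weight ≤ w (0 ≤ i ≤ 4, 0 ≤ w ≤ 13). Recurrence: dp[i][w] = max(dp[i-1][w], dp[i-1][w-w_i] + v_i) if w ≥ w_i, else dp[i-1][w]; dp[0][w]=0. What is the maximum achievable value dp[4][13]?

10

i\w   0   1   2   3   4   5   6   7   8   9  10  11  12  13
  0   0   0   0   0   0   0   0   0   0   0   0   0   0   0
  1   0   0   0   0   0   0   0   8   8   8   8   8   8   8
  2   0   0   0   0   0   0   0   8   8   8   8  10  10  10
  3   0   0   0   0   0   0   0   8   8   8   8  10  10  10
  4   0   0   0   0   0   0   0   8   8   8   8  10  10  10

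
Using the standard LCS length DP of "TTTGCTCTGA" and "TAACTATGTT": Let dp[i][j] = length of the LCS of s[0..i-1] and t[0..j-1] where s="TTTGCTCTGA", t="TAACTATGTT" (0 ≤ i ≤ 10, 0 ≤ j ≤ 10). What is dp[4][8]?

   ''  T  A  A  C  T  A  T  G  T  T
''  0  0  0  0  0  0  0  0  0  0  0
 T  0  1  1  1  1  1  1  1  1  1  1
 T  0  1  1  1  1  2  2  2  2  2  2
 T  0  1  1  1  1  2  2  3  3  3  3
 G  0  1  1  1  1  2  2  3  4  4  4
 C  0  1  1  1  2  2  2  3  4  4  4
 T  0  1  1  1  2  3  3  3  4  5  5
 C  0  1  1  1  2  3  3  3  4  5  5
 T  0  1  1  1  2  3  3  4  4  5  6
 G  0  1  1  1  2  3  3  4  5  5  6
 A  0  1  2  2  2  3  4  4  5  5  6

4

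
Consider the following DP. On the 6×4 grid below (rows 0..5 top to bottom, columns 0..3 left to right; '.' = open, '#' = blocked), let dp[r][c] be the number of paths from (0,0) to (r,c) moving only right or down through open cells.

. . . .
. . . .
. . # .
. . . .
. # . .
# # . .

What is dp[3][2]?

4

r\c   0   1   2   3
  0   1   1   1   1
  1   1   2   3   4
  2   1   3   0   4
  3   1   4   4   8
  4   1   0   4  12
  5   0   0   4  16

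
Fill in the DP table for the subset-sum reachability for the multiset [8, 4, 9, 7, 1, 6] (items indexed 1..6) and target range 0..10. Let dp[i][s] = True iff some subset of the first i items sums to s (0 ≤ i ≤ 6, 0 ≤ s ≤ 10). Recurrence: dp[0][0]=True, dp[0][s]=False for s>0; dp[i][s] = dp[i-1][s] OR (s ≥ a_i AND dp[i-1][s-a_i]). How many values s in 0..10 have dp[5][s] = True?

8

i\s   0   1   2   3   4   5   6   7   8   9  10
  0   T   F   F   F   F   F   F   F   F   F   F
  1   T   F   F   F   F   F   F   F   T   F   F
  2   T   F   F   F   T   F   F   F   T   F   F
  3   T   F   F   F   T   F   F   F   T   T   F
  4   T   F   F   F   T   F   F   T   T   T   F
  5   T   T   F   F   T   T   F   T   T   T   T
  6   T   T   F   F   T   T   T   T   T   T   T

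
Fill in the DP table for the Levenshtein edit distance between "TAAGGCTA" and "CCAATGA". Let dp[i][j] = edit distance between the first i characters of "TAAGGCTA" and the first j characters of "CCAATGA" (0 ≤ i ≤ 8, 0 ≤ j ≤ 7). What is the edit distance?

   ''  C  C  A  A  T  G  A
''  0  1  2  3  4  5  6  7
 T  1  1  2  3  4  4  5  6
 A  2  2  2  2  3  4  5  5
 A  3  3  3  2  2  3  4  5
 G  4  4  4  3  3  3  3  4
 G  5  5  5  4  4  4  3  4
 C  6  5  5  5  5  5  4  4
 T  7  6  6  6  6  5  5  5
 A  8  7  7  6  6  6  6  5

5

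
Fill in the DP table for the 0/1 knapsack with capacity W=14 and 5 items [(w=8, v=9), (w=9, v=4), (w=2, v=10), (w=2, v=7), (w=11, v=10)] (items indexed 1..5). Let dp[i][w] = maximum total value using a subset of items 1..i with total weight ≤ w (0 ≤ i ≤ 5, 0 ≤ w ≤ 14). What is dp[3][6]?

i\w   0   1   2   3   4   5   6   7   8   9  10  11  12  13  14
  0   0   0   0   0   0   0   0   0   0   0   0   0   0   0   0
  1   0   0   0   0   0   0   0   0   9   9   9   9   9   9   9
  2   0   0   0   0   0   0   0   0   9   9   9   9   9   9   9
  3   0   0  10  10  10  10  10  10  10  10  19  19  19  19  19
  4   0   0  10  10  17  17  17  17  17  17  19  19  26  26  26
  5   0   0  10  10  17  17  17  17  17  17  19  19  26  26  26

10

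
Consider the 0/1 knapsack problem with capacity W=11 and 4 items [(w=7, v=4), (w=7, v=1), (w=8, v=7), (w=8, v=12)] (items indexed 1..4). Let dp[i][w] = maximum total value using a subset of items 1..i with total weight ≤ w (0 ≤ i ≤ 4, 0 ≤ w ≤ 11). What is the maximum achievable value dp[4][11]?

12

i\w   0   1   2   3   4   5   6   7   8   9  10  11
  0   0   0   0   0   0   0   0   0   0   0   0   0
  1   0   0   0   0   0   0   0   4   4   4   4   4
  2   0   0   0   0   0   0   0   4   4   4   4   4
  3   0   0   0   0   0   0   0   4   7   7   7   7
  4   0   0   0   0   0   0   0   4  12  12  12  12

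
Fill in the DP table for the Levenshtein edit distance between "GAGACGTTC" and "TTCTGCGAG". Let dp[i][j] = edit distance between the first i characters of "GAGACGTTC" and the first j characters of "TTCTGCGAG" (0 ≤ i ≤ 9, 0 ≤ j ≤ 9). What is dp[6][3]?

5

   ''  T  T  C  T  G  C  G  A  G
''  0  1  2  3  4  5  6  7  8  9
 G  1  1  2  3  4  4  5  6  7  8
 A  2  2  2  3  4  5  5  6  6  7
 G  3  3  3  3  4  4  5  5  6  6
 A  4  4  4  4  4  5  5  6  5  6
 C  5  5  5  4  5  5  5  6  6  6
 G  6  6  6  5  5  5  6  5  6  6
 T  7  6  6  6  5  6  6  6  6  7
 T  8  7  6  7  6  6  7  7  7  7
 C  9  8  7  6  7  7  6  7  8  8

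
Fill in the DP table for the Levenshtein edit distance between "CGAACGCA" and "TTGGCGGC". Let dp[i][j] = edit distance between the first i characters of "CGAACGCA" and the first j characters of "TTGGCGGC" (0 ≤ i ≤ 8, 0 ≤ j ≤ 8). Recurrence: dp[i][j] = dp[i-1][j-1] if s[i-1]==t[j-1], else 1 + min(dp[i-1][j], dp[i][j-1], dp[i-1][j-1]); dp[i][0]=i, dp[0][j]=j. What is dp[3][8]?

   ''  T  T  G  G  C  G  G  C
''  0  1  2  3  4  5  6  7  8
 C  1  1  2  3  4  4  5  6  7
 G  2  2  2  2  3  4  4  5  6
 A  3  3  3  3  3  4  5  5  6
 A  4  4  4  4  4  4  5  6  6
 C  5  5  5  5  5  4  5  6  6
 G  6  6  6  5  5  5  4  5  6
 C  7  7  7  6  6  5  5  5  5
 A  8  8  8  7  7  6  6  6  6

6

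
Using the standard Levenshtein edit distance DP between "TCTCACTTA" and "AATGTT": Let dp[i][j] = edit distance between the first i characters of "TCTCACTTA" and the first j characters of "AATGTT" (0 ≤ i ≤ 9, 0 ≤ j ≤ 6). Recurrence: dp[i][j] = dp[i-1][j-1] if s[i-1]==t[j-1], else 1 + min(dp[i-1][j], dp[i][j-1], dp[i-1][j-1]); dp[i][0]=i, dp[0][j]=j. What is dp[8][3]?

   ''  A  A  T  G  T  T
''  0  1  2  3  4  5  6
 T  1  1  2  2  3  4  5
 C  2  2  2  3  3  4  5
 T  3  3  3  2  3  3  4
 C  4  4  4  3  3  4  4
 A  5  4  4  4  4  4  5
 C  6  5  5  5  5  5  5
 T  7  6  6  5  6  5  5
 T  8  7  7  6  6  6  5
 A  9  8  7  7  7  7  6

6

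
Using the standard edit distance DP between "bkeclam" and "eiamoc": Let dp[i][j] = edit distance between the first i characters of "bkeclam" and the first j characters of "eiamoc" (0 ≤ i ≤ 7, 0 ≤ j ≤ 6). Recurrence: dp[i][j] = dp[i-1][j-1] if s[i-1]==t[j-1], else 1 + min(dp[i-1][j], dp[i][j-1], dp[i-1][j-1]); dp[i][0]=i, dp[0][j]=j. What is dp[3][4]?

4

   ''  e  i  a  m  o  c
''  0  1  2  3  4  5  6
 b  1  1  2  3  4  5  6
 k  2  2  2  3  4  5  6
 e  3  2  3  3  4  5  6
 c  4  3  3  4  4  5  5
 l  5  4  4  4  5  5  6
 a  6  5  5  4  5  6  6
 m  7  6  6  5  4  5  6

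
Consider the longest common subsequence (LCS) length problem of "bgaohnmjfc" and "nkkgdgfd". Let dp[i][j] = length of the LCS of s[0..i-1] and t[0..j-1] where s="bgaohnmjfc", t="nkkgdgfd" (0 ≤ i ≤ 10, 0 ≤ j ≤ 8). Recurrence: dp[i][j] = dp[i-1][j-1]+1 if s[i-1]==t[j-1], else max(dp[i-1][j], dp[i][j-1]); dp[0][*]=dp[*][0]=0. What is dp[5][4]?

   ''  n  k  k  g  d  g  f  d
''  0  0  0  0  0  0  0  0  0
 b  0  0  0  0  0  0  0  0  0
 g  0  0  0  0  1  1  1  1  1
 a  0  0  0  0  1  1  1  1  1
 o  0  0  0  0  1  1  1  1  1
 h  0  0  0  0  1  1  1  1  1
 n  0  1  1  1  1  1  1  1  1
 m  0  1  1  1  1  1  1  1  1
 j  0  1  1  1  1  1  1  1  1
 f  0  1  1  1  1  1  1  2  2
 c  0  1  1  1  1  1  1  2  2

1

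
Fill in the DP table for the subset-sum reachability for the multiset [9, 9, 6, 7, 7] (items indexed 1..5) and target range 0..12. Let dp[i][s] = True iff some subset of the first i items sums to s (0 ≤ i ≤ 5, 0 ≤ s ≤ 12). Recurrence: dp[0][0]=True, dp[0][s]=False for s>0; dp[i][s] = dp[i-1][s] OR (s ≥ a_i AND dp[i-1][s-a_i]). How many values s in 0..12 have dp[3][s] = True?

3

i\s   0   1   2   3   4   5   6   7   8   9  10  11  12
  0   T   F   F   F   F   F   F   F   F   F   F   F   F
  1   T   F   F   F   F   F   F   F   F   T   F   F   F
  2   T   F   F   F   F   F   F   F   F   T   F   F   F
  3   T   F   F   F   F   F   T   F   F   T   F   F   F
  4   T   F   F   F   F   F   T   T   F   T   F   F   F
  5   T   F   F   F   F   F   T   T   F   T   F   F   F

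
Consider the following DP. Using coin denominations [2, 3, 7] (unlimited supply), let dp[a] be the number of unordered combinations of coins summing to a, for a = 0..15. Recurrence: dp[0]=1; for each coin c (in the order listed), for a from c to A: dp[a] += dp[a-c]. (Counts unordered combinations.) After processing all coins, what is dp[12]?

4

after  coin     0     1     2     3     4     5     6     7     8     9    10    11    12    13    14    15
          2     1     0     1     0     1     0     1     0     1     0     1     0     1     0     1     0
          3     1     0     1     1     1     1     2     1     2     2     2     2     3     2     3     3
          7     1     0     1     1     1     1     2     2     2     3     3     3     4     4     5     5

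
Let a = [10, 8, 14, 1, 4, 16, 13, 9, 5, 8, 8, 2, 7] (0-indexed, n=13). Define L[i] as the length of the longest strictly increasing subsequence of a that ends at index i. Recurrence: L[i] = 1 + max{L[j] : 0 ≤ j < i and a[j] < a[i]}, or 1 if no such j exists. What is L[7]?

3

   i    0    1    2    3    4    5    6    7    8    9   10   11   12
a[i]   10    8   14    1    4   16   13    9    5    8    8    2    7
L[i]    1    1    2    1    2    3    3    3    3    4    4    2    4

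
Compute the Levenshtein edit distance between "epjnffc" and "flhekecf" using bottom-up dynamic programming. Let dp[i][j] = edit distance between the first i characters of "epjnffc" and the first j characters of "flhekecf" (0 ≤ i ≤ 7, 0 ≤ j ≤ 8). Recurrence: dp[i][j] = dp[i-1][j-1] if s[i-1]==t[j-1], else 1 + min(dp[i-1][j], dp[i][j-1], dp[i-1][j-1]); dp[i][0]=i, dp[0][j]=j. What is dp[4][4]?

4

   ''  f  l  h  e  k  e  c  f
''  0  1  2  3  4  5  6  7  8
 e  1  1  2  3  3  4  5  6  7
 p  2  2  2  3  4  4  5  6  7
 j  3  3  3  3  4  5  5  6  7
 n  4  4  4  4  4  5  6  6  7
 f  5  4  5  5  5  5  6  7  6
 f  6  5  5  6  6  6  6  7  7
 c  7  6  6  6  7  7  7  6  7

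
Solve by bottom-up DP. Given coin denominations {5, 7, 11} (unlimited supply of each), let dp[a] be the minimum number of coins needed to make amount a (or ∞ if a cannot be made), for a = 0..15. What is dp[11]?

 a  0  1  2  3  4  5  6  7  8  9 10 11 12 13 14 15
dp  0  -  -  -  -  1  -  1  -  -  2  1  2  -  2  3
(- denotes ∞ / unreachable)

1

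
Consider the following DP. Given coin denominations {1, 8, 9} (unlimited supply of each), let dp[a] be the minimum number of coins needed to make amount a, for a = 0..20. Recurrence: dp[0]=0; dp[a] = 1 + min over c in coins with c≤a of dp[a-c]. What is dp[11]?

3

 a  0  1  2  3  4  5  6  7  8  9 10 11 12 13 14 15 16 17 18 19 20
dp  0  1  2  3  4  5  6  7  1  1  2  3  4  5  6  7  2  2  2  3  4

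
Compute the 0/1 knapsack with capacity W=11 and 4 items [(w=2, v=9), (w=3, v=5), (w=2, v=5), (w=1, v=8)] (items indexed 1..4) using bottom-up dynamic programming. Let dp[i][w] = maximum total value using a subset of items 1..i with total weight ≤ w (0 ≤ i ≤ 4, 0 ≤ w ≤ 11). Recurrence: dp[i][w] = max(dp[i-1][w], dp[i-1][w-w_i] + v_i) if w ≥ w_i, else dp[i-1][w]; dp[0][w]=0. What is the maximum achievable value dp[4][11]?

27

i\w   0   1   2   3   4   5   6   7   8   9  10  11
  0   0   0   0   0   0   0   0   0   0   0   0   0
  1   0   0   9   9   9   9   9   9   9   9   9   9
  2   0   0   9   9   9  14  14  14  14  14  14  14
  3   0   0   9   9  14  14  14  19  19  19  19  19
  4   0   8   9  17  17  22  22  22  27  27  27  27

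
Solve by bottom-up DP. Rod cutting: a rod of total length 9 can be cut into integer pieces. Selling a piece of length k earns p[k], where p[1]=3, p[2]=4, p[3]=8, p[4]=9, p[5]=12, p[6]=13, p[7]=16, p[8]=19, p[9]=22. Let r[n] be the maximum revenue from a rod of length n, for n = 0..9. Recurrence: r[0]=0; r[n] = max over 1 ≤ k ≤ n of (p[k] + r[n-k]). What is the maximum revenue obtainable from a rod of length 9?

27

   n    0    1    2    3    4    5    6    7    8    9
r[n]    0    3    6    9   12   15   18   21   24   27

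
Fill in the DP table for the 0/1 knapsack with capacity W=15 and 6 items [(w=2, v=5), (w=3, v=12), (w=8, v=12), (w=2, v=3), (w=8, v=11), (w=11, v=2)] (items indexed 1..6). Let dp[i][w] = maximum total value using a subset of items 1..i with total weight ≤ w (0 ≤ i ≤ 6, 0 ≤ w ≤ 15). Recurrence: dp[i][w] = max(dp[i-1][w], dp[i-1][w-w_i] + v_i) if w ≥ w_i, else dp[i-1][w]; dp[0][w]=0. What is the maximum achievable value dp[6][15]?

32

i\w   0   1   2   3   4   5   6   7   8   9  10  11  12  13  14  15
  0   0   0   0   0   0   0   0   0   0   0   0   0   0   0   0   0
  1   0   0   5   5   5   5   5   5   5   5   5   5   5   5   5   5
  2   0   0   5  12  12  17  17  17  17  17  17  17  17  17  17  17
  3   0   0   5  12  12  17  17  17  17  17  17  24  24  29  29  29
  4   0   0   5  12  12  17  17  20  20  20  20  24  24  29  29  32
  5   0   0   5  12  12  17  17  20  20  20  20  24  24  29  29  32
  6   0   0   5  12  12  17  17  20  20  20  20  24  24  29  29  32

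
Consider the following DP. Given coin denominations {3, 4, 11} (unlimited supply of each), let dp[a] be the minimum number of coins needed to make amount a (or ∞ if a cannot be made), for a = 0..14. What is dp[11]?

 a  0  1  2  3  4  5  6  7  8  9 10 11 12 13 14
dp  0  -  -  1  1  -  2  2  2  3  3  1  3  4  2
(- denotes ∞ / unreachable)

1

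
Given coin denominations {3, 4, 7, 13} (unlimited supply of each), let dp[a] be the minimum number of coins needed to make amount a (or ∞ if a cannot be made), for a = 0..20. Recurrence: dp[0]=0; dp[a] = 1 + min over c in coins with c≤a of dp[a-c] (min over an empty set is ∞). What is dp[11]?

2

 a  0  1  2  3  4  5  6  7  8  9 10 11 12 13 14 15 16 17 18 19 20
dp  0  -  -  1  1  -  2  1  2  3  2  2  3  1  2  3  2  2  3  3  2
(- denotes ∞ / unreachable)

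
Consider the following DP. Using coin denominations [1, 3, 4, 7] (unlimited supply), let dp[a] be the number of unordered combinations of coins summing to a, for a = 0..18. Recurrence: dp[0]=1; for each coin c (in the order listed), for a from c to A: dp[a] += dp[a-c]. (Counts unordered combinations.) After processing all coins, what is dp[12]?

after  coin     0     1     2     3     4     5     6     7     8     9    10    11    12    13    14    15    16    17    18
          1     1     1     1     1     1     1     1     1     1     1     1     1     1     1     1     1     1     1     1
          3     1     1     1     2     2     2     3     3     3     4     4     4     5     5     5     6     6     6     7
          4     1     1     1     2     3     3     4     5     6     7     8     9    11    12    13    15    17    18    20
          7     1     1     1     2     3     3     4     6     7     8    10    12    14    16    19    22    25    28    32

14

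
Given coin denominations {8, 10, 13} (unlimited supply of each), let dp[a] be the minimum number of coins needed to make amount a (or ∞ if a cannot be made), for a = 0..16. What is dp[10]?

1

 a  0  1  2  3  4  5  6  7  8  9 10 11 12 13 14 15 16
dp  0  -  -  -  -  -  -  -  1  -  1  -  -  1  -  -  2
(- denotes ∞ / unreachable)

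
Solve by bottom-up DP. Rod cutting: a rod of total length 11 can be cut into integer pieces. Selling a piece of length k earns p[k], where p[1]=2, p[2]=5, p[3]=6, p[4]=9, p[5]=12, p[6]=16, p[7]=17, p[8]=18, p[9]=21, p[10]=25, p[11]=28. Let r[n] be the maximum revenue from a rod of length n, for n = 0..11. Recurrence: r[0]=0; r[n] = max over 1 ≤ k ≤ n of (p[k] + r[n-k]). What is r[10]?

   n    0    1    2    3    4    5    6    7    8    9   10   11
r[n]    0    2    5    7   10   12   16   18   21   23   26   28

26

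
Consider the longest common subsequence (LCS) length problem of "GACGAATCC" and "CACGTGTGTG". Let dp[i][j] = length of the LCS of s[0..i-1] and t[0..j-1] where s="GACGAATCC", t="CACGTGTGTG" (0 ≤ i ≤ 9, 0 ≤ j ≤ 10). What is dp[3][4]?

2

   ''  C  A  C  G  T  G  T  G  T  G
''  0  0  0  0  0  0  0  0  0  0  0
 G  0  0  0  0  1  1  1  1  1  1  1
 A  0  0  1  1  1  1  1  1  1  1  1
 C  0  1  1  2  2  2  2  2  2  2  2
 G  0  1  1  2  3  3  3  3  3  3  3
 A  0  1  2  2  3  3  3  3  3  3  3
 A  0  1  2  2  3  3  3  3  3  3  3
 T  0  1  2  2  3  4  4  4  4  4  4
 C  0  1  2  3  3  4  4  4  4  4  4
 C  0  1  2  3  3  4  4  4  4  4  4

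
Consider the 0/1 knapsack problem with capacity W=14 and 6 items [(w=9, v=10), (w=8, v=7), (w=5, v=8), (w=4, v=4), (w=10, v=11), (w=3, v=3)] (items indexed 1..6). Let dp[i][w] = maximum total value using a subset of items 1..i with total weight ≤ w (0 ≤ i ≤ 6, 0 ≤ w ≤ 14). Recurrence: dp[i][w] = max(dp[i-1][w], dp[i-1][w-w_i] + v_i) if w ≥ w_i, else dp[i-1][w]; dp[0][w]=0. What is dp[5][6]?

8

i\w   0   1   2   3   4   5   6   7   8   9  10  11  12  13  14
  0   0   0   0   0   0   0   0   0   0   0   0   0   0   0   0
  1   0   0   0   0   0   0   0   0   0  10  10  10  10  10  10
  2   0   0   0   0   0   0   0   0   7  10  10  10  10  10  10
  3   0   0   0   0   0   8   8   8   8  10  10  10  10  15  18
  4   0   0   0   0   4   8   8   8   8  12  12  12  12  15  18
  5   0   0   0   0   4   8   8   8   8  12  12  12  12  15  18
  6   0   0   0   3   4   8   8   8  11  12  12  12  15  15  18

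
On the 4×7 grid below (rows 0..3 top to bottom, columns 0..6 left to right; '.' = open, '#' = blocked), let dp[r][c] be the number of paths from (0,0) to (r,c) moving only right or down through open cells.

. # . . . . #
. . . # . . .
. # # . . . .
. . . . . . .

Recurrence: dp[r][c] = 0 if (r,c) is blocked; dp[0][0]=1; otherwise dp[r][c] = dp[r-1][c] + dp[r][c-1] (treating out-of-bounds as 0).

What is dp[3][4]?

1

r\c   0   1   2   3   4   5   6
  0   1   0   0   0   0   0   0
  1   1   1   1   0   0   0   0
  2   1   0   0   0   0   0   0
  3   1   1   1   1   1   1   1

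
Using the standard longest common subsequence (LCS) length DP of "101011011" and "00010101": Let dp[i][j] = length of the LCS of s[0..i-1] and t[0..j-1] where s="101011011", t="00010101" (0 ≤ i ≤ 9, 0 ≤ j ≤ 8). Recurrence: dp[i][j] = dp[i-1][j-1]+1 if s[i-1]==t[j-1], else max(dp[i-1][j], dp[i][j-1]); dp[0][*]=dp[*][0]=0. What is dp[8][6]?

   ''  0  0  0  1  0  1  0  1
''  0  0  0  0  0  0  0  0  0
 1  0  0  0  0  1  1  1  1  1
 0  0  1  1  1  1  2  2  2  2
 1  0  1  1  1  2  2  3  3  3
 0  0  1  2  2  2  3  3  4  4
 1  0  1  2  2  3  3  4  4  5
 1  0  1  2  2  3  3  4  4  5
 0  0  1  2  3  3  4  4  5  5
 1  0  1  2  3  4  4  5  5  6
 1  0  1  2  3  4  4  5  5  6

5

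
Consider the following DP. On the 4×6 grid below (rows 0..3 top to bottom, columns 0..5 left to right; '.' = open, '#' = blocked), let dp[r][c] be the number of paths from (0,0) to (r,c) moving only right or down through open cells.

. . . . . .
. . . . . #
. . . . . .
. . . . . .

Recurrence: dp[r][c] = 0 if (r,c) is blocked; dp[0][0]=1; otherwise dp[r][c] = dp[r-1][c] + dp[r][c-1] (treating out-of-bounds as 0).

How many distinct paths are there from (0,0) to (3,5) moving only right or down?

50

r\c   0   1   2   3   4   5
  0   1   1   1   1   1   1
  1   1   2   3   4   5   0
  2   1   3   6  10  15  15
  3   1   4  10  20  35  50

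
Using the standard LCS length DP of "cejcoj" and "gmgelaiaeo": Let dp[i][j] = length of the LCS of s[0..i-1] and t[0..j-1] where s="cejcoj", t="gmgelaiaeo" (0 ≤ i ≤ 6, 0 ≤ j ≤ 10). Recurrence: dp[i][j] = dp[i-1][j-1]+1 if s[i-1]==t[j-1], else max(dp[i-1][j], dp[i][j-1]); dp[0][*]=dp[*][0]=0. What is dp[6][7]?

   ''  g  m  g  e  l  a  i  a  e  o
''  0  0  0  0  0  0  0  0  0  0  0
 c  0  0  0  0  0  0  0  0  0  0  0
 e  0  0  0  0  1  1  1  1  1  1  1
 j  0  0  0  0  1  1  1  1  1  1  1
 c  0  0  0  0  1  1  1  1  1  1  1
 o  0  0  0  0  1  1  1  1  1  1  2
 j  0  0  0  0  1  1  1  1  1  1  2

1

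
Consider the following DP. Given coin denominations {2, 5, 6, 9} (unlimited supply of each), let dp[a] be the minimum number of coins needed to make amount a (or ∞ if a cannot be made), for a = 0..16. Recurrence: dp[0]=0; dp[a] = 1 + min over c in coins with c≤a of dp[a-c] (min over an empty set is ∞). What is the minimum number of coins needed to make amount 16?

 a  0  1  2  3  4  5  6  7  8  9 10 11 12 13 14 15 16
dp  0  -  1  -  2  1  1  2  2  1  2  2  2  3  2  2  3
(- denotes ∞ / unreachable)

3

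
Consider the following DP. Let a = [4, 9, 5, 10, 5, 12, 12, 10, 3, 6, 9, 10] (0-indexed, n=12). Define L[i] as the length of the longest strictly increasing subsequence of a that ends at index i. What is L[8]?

1

   i    0    1    2    3    4    5    6    7    8    9   10   11
a[i]    4    9    5   10    5   12   12   10    3    6    9   10
L[i]    1    2    2    3    2    4    4    3    1    3    4    5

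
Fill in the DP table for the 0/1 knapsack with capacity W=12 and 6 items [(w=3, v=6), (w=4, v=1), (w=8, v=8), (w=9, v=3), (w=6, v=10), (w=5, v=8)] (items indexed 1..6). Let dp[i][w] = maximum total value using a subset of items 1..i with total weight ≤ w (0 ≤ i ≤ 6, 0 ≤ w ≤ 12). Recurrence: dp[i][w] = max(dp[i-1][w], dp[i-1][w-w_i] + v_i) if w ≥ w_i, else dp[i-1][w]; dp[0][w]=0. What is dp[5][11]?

16

i\w   0   1   2   3   4   5   6   7   8   9  10  11  12
  0   0   0   0   0   0   0   0   0   0   0   0   0   0
  1   0   0   0   6   6   6   6   6   6   6   6   6   6
  2   0   0   0   6   6   6   6   7   7   7   7   7   7
  3   0   0   0   6   6   6   6   7   8   8   8  14  14
  4   0   0   0   6   6   6   6   7   8   8   8  14  14
  5   0   0   0   6   6   6  10  10  10  16  16  16  16
  6   0   0   0   6   6   8  10  10  14  16  16  18  18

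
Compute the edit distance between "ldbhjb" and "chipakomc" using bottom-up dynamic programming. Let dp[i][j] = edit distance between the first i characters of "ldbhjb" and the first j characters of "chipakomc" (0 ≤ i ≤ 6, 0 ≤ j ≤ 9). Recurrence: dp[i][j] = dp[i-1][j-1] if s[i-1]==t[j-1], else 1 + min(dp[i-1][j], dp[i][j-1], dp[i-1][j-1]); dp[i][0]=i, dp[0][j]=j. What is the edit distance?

9

   ''  c  h  i  p  a  k  o  m  c
''  0  1  2  3  4  5  6  7  8  9
 l  1  1  2  3  4  5  6  7  8  9
 d  2  2  2  3  4  5  6  7  8  9
 b  3  3  3  3  4  5  6  7  8  9
 h  4  4  3  4  4  5  6  7  8  9
 j  5  5  4  4  5  5  6  7  8  9
 b  6  6  5  5  5  6  6  7  8  9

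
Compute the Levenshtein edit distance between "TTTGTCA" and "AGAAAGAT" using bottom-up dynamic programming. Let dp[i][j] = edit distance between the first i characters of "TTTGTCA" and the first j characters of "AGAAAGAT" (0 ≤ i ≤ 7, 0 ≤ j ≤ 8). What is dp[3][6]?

6

   ''  A  G  A  A  A  G  A  T
''  0  1  2  3  4  5  6  7  8
 T  1  1  2  3  4  5  6  7  7
 T  2  2  2  3  4  5  6  7  7
 T  3  3  3  3  4  5  6  7  7
 G  4  4  3  4  4  5  5  6  7
 T  5  5  4  4  5  5  6  6  6
 C  6  6  5  5  5  6  6  7  7
 A  7  6  6  5  5  5  6  6  7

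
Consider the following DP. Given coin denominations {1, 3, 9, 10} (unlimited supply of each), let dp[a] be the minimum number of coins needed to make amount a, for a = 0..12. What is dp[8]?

4

 a  0  1  2  3  4  5  6  7  8  9 10 11 12
dp  0  1  2  1  2  3  2  3  4  1  1  2  2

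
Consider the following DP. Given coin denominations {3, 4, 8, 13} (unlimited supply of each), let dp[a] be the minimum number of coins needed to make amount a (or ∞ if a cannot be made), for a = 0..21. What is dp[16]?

 a  0  1  2  3  4  5  6  7  8  9 10 11 12 13 14 15 16 17 18 19 20 21
dp  0  -  -  1  1  -  2  2  1  3  3  2  2  1  3  3  2  2  4  3  3  2
(- denotes ∞ / unreachable)

2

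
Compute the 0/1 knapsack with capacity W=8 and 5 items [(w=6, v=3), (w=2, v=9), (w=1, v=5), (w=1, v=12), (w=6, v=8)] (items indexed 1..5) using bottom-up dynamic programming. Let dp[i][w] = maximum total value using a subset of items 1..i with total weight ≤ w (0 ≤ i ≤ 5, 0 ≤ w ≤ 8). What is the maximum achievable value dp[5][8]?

26

i\w   0   1   2   3   4   5   6   7   8
  0   0   0   0   0   0   0   0   0   0
  1   0   0   0   0   0   0   3   3   3
  2   0   0   9   9   9   9   9   9  12
  3   0   5   9  14  14  14  14  14  14
  4   0  12  17  21  26  26  26  26  26
  5   0  12  17  21  26  26  26  26  26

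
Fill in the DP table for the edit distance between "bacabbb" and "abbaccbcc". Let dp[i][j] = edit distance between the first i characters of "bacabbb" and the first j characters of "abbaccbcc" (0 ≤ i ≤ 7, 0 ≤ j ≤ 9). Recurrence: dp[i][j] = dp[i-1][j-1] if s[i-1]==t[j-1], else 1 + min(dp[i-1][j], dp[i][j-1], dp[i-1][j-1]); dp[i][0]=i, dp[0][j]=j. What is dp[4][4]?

3

   ''  a  b  b  a  c  c  b  c  c
''  0  1  2  3  4  5  6  7  8  9
 b  1  1  1  2  3  4  5  6  7  8
 a  2  1  2  2  2  3  4  5  6  7
 c  3  2  2  3  3  2  3  4  5  6
 a  4  3  3  3  3  3  3  4  5  6
 b  5  4  3  3  4  4  4  3  4  5
 b  6  5  4  3  4  5  5  4  4  5
 b  7  6  5  4  4  5  6  5  5  5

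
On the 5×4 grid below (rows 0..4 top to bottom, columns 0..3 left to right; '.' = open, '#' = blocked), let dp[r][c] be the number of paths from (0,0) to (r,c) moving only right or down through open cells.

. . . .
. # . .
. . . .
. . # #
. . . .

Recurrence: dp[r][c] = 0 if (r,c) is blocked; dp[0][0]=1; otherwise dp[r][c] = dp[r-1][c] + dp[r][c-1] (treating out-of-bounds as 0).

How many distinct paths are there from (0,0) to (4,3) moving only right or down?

r\c   0   1   2   3
  0   1   1   1   1
  1   1   0   1   2
  2   1   1   2   4
  3   1   2   0   0
  4   1   3   3   3

3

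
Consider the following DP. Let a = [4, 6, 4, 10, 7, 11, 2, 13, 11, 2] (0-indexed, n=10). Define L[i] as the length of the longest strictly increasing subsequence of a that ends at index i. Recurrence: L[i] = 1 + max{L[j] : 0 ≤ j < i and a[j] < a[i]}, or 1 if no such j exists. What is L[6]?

1

   i    0    1    2    3    4    5    6    7    8    9
a[i]    4    6    4   10    7   11    2   13   11    2
L[i]    1    2    1    3    3    4    1    5    4    1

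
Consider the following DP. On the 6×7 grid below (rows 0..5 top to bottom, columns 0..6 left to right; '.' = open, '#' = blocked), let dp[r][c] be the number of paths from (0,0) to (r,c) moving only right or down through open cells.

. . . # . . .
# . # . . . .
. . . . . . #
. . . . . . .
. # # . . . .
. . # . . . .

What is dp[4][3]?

r\c   0   1   2   3   4   5   6
  0   1   1   1   0   0   0   0
  1   0   1   0   0   0   0   0
  2   0   1   1   1   1   1   0
  3   0   1   2   3   4   5   5
  4   0   0   0   3   7  12  17
  5   0   0   0   3  10  22  39

3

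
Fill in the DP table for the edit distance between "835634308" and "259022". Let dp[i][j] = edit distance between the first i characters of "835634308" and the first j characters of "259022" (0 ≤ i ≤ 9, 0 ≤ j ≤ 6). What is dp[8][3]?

   ''  2  5  9  0  2  2
''  0  1  2  3  4  5  6
 8  1  1  2  3  4  5  6
 3  2  2  2  3  4  5  6
 5  3  3  2  3  4  5  6
 6  4  4  3  3  4  5  6
 3  5  5  4  4  4  5  6
 4  6  6  5  5  5  5  6
 3  7  7  6  6  6  6  6
 0  8  8  7  7  6  7  7
 8  9  9  8  8  7  7  8

7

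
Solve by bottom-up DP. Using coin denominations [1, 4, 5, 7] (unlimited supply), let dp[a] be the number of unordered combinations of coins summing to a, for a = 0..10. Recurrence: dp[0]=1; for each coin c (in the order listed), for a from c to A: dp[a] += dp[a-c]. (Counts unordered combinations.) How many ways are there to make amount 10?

after  coin     0     1     2     3     4     5     6     7     8     9    10
          1     1     1     1     1     1     1     1     1     1     1     1
          4     1     1     1     1     2     2     2     2     3     3     3
          5     1     1     1     1     2     3     3     3     4     5     6
          7     1     1     1     1     2     3     3     4     5     6     7

7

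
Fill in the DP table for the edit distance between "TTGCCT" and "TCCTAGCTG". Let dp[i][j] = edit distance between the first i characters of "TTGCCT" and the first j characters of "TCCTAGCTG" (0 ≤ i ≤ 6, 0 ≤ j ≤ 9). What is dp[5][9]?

5

   ''  T  C  C  T  A  G  C  T  G
''  0  1  2  3  4  5  6  7  8  9
 T  1  0  1  2  3  4  5  6  7  8
 T  2  1  1  2  2  3  4  5  6  7
 G  3  2  2  2  3  3  3  4  5  6
 C  4  3  2  2  3  4  4  3  4  5
 C  5  4  3  2  3  4  5  4  4  5
 T  6  5  4  3  2  3  4  5  4  5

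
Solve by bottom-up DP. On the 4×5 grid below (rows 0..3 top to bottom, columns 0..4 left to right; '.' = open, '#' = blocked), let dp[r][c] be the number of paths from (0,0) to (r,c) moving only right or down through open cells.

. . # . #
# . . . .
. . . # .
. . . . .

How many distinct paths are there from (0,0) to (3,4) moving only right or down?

4

r\c   0   1   2   3   4
  0   1   1   0   0   0
  1   0   1   1   1   1
  2   0   1   2   0   1
  3   0   1   3   3   4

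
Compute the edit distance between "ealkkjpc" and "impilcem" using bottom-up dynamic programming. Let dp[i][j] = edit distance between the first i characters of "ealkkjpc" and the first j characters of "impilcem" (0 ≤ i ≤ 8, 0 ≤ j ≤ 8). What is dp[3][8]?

7

   ''  i  m  p  i  l  c  e  m
''  0  1  2  3  4  5  6  7  8
 e  1  1  2  3  4  5  6  6  7
 a  2  2  2  3  4  5  6  7  7
 l  3  3  3  3  4  4  5  6  7
 k  4  4  4  4  4  5  5  6  7
 k  5  5  5  5  5  5  6  6  7
 j  6  6  6  6  6  6  6  7  7
 p  7  7  7  6  7  7  7  7  8
 c  8  8  8  7  7  8  7  8  8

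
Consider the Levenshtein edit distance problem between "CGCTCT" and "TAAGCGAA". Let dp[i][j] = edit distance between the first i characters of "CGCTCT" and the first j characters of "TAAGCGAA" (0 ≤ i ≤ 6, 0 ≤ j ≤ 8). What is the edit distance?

6

   ''  T  A  A  G  C  G  A  A
''  0  1  2  3  4  5  6  7  8
 C  1  1  2  3  4  4  5  6  7
 G  2  2  2  3  3  4  4  5  6
 C  3  3  3  3  4  3  4  5  6
 T  4  3  4  4  4  4  4  5  6
 C  5  4  4  5  5  4  5  5  6
 T  6  5  5  5  6  5  5  6  6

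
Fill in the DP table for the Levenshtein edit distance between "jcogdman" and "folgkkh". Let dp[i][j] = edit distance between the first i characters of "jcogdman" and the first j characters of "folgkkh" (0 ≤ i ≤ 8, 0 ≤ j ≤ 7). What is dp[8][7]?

   ''  f  o  l  g  k  k  h
''  0  1  2  3  4  5  6  7
 j  1  1  2  3  4  5  6  7
 c  2  2  2  3  4  5  6  7
 o  3  3  2  3  4  5  6  7
 g  4  4  3  3  3  4  5  6
 d  5  5  4  4  4  4  5  6
 m  6  6  5  5  5  5  5  6
 a  7  7  6  6  6  6  6  6
 n  8  8  7  7  7  7  7  7

7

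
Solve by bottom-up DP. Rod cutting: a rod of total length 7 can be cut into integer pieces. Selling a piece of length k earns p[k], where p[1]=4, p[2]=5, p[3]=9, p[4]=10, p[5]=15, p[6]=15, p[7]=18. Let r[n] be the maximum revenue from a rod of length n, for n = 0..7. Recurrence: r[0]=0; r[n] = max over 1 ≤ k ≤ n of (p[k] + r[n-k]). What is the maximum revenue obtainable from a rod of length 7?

   n    0    1    2    3    4    5    6    7
r[n]    0    4    8   12   16   20   24   28

28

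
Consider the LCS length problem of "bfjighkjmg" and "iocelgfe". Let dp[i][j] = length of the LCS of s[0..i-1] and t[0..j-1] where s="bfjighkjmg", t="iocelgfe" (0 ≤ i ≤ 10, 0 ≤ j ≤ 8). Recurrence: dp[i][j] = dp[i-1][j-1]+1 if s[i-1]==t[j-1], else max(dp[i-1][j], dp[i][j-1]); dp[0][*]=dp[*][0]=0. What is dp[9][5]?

   ''  i  o  c  e  l  g  f  e
''  0  0  0  0  0  0  0  0  0
 b  0  0  0  0  0  0  0  0  0
 f  0  0  0  0  0  0  0  1  1
 j  0  0  0  0  0  0  0  1  1
 i  0  1  1  1  1  1  1  1  1
 g  0  1  1  1  1  1  2  2  2
 h  0  1  1  1  1  1  2  2  2
 k  0  1  1  1  1  1  2  2  2
 j  0  1  1  1  1  1  2  2  2
 m  0  1  1  1  1  1  2  2  2
 g  0  1  1  1  1  1  2  2  2

1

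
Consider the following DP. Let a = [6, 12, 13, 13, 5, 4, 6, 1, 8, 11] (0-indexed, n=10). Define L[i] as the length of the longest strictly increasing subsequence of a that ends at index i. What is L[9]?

4

   i    0    1    2    3    4    5    6    7    8    9
a[i]    6   12   13   13    5    4    6    1    8   11
L[i]    1    2    3    3    1    1    2    1    3    4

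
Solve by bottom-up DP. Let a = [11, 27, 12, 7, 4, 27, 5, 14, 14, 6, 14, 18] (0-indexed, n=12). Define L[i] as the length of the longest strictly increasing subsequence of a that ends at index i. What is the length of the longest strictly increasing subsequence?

   i    0    1    2    3    4    5    6    7    8    9   10   11
a[i]   11   27   12    7    4   27    5   14   14    6   14   18
L[i]    1    2    2    1    1    3    2    3    3    3    4    5

5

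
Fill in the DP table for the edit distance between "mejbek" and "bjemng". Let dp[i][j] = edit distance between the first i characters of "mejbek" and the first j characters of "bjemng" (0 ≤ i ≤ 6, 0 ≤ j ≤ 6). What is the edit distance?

6

   ''  b  j  e  m  n  g
''  0  1  2  3  4  5  6
 m  1  1  2  3  3  4  5
 e  2  2  2  2  3  4  5
 j  3  3  2  3  3  4  5
 b  4  3  3  3  4  4  5
 e  5  4  4  3  4  5  5
 k  6  5  5  4  4  5  6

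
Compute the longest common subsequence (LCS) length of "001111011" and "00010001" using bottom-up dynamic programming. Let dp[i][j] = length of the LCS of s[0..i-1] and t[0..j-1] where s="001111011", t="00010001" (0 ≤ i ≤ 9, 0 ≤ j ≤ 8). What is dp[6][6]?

   ''  0  0  0  1  0  0  0  1
''  0  0  0  0  0  0  0  0  0
 0  0  1  1  1  1  1  1  1  1
 0  0  1  2  2  2  2  2  2  2
 1  0  1  2  2  3  3  3  3  3
 1  0  1  2  2  3  3  3  3  4
 1  0  1  2  2  3  3  3  3  4
 1  0  1  2  2  3  3  3  3  4
 0  0  1  2  3  3  4  4  4  4
 1  0  1  2  3  4  4  4  4  5
 1  0  1  2  3  4  4  4  4  5

3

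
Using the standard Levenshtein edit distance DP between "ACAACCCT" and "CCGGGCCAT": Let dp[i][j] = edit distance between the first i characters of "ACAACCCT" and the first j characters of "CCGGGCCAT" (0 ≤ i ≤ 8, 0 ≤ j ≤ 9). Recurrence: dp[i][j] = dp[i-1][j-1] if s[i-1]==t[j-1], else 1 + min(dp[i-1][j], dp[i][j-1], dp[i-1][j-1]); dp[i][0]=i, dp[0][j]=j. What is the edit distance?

5

   ''  C  C  G  G  G  C  C  A  T
''  0  1  2  3  4  5  6  7  8  9
 A  1  1  2  3  4  5  6  7  7  8
 C  2  1  1  2  3  4  5  6  7  8
 A  3  2  2  2  3  4  5  6  6  7
 A  4  3  3  3  3  4  5  6  6  7
 C  5  4  3  4  4  4  4  5  6  7
 C  6  5  4  4  5  5  4  4  5  6
 C  7  6  5  5  5  6  5  4  5  6
 T  8  7  6  6  6  6  6  5  5  5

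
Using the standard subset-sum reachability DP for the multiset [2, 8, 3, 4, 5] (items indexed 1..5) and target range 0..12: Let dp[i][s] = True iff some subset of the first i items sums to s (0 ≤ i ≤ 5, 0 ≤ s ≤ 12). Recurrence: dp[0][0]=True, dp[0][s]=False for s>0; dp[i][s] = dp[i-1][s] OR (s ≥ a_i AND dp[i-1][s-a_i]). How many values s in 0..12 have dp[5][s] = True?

12

i\s   0   1   2   3   4   5   6   7   8   9  10  11  12
  0   T   F   F   F   F   F   F   F   F   F   F   F   F
  1   T   F   T   F   F   F   F   F   F   F   F   F   F
  2   T   F   T   F   F   F   F   F   T   F   T   F   F
  3   T   F   T   T   F   T   F   F   T   F   T   T   F
  4   T   F   T   T   T   T   T   T   T   T   T   T   T
  5   T   F   T   T   T   T   T   T   T   T   T   T   T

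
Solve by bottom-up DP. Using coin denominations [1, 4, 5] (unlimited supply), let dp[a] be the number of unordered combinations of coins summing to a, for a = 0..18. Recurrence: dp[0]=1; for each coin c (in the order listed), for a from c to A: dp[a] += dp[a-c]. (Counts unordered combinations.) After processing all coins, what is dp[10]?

6

after  coin     0     1     2     3     4     5     6     7     8     9    10    11    12    13    14    15    16    17    18
          1     1     1     1     1     1     1     1     1     1     1     1     1     1     1     1     1     1     1     1
          4     1     1     1     1     2     2     2     2     3     3     3     3     4     4     4     4     5     5     5
          5     1     1     1     1     2     3     3     3     4     5     6     6     7     8     9    10    11    12    13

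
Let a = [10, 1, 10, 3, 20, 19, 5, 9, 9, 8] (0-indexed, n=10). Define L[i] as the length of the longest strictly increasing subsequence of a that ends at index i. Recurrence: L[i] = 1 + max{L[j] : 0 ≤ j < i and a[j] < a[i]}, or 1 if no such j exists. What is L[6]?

3

   i    0    1    2    3    4    5    6    7    8    9
a[i]   10    1   10    3   20   19    5    9    9    8
L[i]    1    1    2    2    3    3    3    4    4    4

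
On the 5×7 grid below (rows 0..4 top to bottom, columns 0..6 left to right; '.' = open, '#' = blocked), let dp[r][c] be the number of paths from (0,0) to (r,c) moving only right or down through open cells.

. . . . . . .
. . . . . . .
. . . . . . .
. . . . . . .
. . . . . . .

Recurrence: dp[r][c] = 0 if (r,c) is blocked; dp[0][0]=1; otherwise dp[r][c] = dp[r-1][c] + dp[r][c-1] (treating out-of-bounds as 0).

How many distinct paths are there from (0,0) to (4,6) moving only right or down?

210

r\c   0   1   2   3   4   5   6
  0   1   1   1   1   1   1   1
  1   1   2   3   4   5   6   7
  2   1   3   6  10  15  21  28
  3   1   4  10  20  35  56  84
  4   1   5  15  35  70 126 210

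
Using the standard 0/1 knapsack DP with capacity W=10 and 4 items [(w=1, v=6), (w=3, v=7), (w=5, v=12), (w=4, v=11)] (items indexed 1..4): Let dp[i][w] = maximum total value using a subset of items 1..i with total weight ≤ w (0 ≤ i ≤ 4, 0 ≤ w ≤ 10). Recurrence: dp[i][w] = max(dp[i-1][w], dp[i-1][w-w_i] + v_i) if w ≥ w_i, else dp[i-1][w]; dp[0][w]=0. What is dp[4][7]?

i\w   0   1   2   3   4   5   6   7   8   9  10
  0   0   0   0   0   0   0   0   0   0   0   0
  1   0   6   6   6   6   6   6   6   6   6   6
  2   0   6   6   7  13  13  13  13  13  13  13
  3   0   6   6   7  13  13  18  18  19  25  25
  4   0   6   6   7  13  17  18  18  24  25  29

18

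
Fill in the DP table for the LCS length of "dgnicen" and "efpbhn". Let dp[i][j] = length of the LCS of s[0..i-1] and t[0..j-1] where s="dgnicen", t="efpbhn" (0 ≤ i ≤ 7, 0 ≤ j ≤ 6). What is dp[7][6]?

   ''  e  f  p  b  h  n
''  0  0  0  0  0  0  0
 d  0  0  0  0  0  0  0
 g  0  0  0  0  0  0  0
 n  0  0  0  0  0  0  1
 i  0  0  0  0  0  0  1
 c  0  0  0  0  0  0  1
 e  0  1  1  1  1  1  1
 n  0  1  1  1  1  1  2

2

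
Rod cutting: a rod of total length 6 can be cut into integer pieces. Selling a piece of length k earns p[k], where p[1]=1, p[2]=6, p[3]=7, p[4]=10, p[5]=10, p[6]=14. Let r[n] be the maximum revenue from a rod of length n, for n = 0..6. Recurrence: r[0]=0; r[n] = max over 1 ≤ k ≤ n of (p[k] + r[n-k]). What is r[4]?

   n    0    1    2    3    4    5    6
r[n]    0    1    6    7   12   13   18

12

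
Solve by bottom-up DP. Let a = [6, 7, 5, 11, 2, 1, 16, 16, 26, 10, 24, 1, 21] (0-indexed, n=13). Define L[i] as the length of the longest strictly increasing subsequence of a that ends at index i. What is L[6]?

   i    0    1    2    3    4    5    6    7    8    9   10   11   12
a[i]    6    7    5   11    2    1   16   16   26   10   24    1   21
L[i]    1    2    1    3    1    1    4    4    5    3    5    1    5

4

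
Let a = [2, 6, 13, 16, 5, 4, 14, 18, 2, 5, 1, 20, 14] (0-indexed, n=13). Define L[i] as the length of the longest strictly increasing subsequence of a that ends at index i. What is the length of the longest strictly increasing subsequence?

6

   i    0    1    2    3    4    5    6    7    8    9   10   11   12
a[i]    2    6   13   16    5    4   14   18    2    5    1   20   14
L[i]    1    2    3    4    2    2    4    5    1    3    1    6    4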